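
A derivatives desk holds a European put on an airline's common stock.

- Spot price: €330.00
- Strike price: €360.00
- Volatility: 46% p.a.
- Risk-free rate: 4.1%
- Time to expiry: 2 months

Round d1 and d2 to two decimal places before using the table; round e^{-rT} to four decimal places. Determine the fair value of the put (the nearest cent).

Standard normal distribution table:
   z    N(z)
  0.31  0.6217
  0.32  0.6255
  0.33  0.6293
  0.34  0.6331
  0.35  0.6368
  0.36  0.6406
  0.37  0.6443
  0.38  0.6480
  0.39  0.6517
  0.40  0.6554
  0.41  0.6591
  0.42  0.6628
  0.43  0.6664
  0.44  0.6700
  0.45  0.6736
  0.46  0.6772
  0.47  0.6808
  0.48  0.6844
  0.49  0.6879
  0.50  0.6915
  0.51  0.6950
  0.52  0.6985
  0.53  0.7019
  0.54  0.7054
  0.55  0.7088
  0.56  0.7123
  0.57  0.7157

σ√T = 0.46·√0.1667 = 0.1878
d₁ = [ln(330/360) + (0.041 + ½·0.46²)·0.1667] / (σ√T) = (-0.0870 + 0.0245) / 0.1878 = -0.3330 which rounds to -0.33
d₂ = -0.3330 − 0.1878 = -0.5208 which rounds to -0.52
e^(−rT) = e^(−0.041·0.1667) = 0.9932
N(−d₂) = N(0.52) = 0.6985;  N(−d₁) = N(0.33) = 0.6293
P = 360·0.9932·0.6985 − 330·0.6293 = 249.7501 − 207.6690 = 42.0811

€42.08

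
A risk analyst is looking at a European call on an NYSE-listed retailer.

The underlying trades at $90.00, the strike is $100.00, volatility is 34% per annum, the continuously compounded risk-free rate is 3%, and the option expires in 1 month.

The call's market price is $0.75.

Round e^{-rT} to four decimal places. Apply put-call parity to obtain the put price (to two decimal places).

e^(−rT) = e^(−0.03·0.08333) = 0.9975
Put-call parity: C − P = S − K·e^(−rT) = 90 − 100·0.9975 = 90 − 99.7500 = -9.7500
P = C − (C − P) = 0.75 − (-9.7500) = 10.5000

$10.50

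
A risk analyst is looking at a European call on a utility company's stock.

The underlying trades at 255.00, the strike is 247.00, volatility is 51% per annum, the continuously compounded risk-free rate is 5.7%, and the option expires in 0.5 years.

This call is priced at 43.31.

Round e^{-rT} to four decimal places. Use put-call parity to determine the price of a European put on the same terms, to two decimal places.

28.37

exp(−rT) = exp(−0.057·0.5) = 0.9719
Put-call parity: C − P = S − K·e^(−rT) = 255 − 247·0.9719 = 255 − 240.0593 = 14.9407
P = C − (C − P) = 43.31 − (14.9407) = 28.3693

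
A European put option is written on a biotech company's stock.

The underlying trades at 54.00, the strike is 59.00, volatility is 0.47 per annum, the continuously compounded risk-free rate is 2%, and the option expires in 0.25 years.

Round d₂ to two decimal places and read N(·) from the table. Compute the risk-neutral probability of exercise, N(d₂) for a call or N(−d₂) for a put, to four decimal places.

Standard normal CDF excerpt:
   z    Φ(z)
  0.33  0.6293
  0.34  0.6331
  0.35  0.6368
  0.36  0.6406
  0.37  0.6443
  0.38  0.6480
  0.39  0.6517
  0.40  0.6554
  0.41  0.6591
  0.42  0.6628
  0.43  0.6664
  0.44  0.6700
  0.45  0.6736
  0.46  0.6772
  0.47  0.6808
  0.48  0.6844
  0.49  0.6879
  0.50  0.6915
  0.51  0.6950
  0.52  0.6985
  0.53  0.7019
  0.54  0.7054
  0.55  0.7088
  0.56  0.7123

σ√T = 0.47 × 0.5000 = 0.2350
ln(S/K) + (r + σ²/2)T = ln(54/59) + (0.02 + 0.47²/2)·0.25 = -0.0886 + 0.0326 = -0.0559
d₁ = -0.0559 / 0.2350 = -0.2380 ⇒ -0.24
d₂ = d₁ − σ√T = -0.2380 − 0.2350 = -0.4730 ⇒ -0.47
Risk-neutral Pr[S_T < K] = N(−d₂) = N(0.47) = 0.6808

0.6808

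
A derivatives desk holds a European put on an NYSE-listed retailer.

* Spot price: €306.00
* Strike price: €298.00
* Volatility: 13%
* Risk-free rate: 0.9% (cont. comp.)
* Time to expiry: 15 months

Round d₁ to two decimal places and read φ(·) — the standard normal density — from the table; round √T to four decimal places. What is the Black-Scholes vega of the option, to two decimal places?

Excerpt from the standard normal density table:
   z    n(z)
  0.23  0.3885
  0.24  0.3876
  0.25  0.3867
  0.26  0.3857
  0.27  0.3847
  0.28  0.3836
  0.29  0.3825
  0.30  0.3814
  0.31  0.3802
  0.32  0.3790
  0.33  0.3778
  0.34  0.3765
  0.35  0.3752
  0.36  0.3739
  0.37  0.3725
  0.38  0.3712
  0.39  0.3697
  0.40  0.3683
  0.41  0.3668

σ√T = 0.13 × 1.1180 = 0.1453
d₁ = [ln(306/298) + (0.009 + 0.13²/2)·1.25] / 0.1453 = [0.0265 + 0.0218] / 0.1453 = 0.3323 which rounds to 0.33
√T = √1.25 = 1.1180
φ(d₁) = φ(0.33) = 0.3778
vega = S·φ(d₁)·√T = 306·0.3778·1.1180 = 129.2484

129.25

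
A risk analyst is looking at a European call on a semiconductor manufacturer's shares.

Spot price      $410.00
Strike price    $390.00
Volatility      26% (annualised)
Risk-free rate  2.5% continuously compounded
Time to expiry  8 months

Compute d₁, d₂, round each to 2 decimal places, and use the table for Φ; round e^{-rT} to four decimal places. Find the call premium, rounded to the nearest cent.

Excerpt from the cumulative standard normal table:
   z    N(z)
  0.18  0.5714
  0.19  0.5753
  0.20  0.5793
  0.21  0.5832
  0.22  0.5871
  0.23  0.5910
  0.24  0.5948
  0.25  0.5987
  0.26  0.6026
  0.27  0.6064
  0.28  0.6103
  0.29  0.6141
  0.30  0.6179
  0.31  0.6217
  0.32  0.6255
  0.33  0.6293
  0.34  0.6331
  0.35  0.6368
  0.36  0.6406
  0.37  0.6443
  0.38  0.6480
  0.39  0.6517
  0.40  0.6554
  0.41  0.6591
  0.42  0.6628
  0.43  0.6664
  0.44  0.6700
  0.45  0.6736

$48.05

σ√T = 0.26 × 0.8165 = 0.2123
ln(S/K) + (r + σ²/2)T = ln(410/390) + (0.025 + 0.26²/2)·0.6667 = 0.0500 + 0.0392 = 0.0892
d₁ = 0.0892 / 0.2123 = 0.4202 ≈ 0.42
d₂ = d₁ − σ√T = 0.4202 − 0.2123 = 0.2079 ≈ 0.21
e^(−rT) = e^(−0.025·0.6667) = 0.9835
C = 410·N(0.42) − 390·0.9835·N(0.21) = 410·0.6628 − 390·0.9835·0.5832 = 271.7480 − 223.6951 = 48.0529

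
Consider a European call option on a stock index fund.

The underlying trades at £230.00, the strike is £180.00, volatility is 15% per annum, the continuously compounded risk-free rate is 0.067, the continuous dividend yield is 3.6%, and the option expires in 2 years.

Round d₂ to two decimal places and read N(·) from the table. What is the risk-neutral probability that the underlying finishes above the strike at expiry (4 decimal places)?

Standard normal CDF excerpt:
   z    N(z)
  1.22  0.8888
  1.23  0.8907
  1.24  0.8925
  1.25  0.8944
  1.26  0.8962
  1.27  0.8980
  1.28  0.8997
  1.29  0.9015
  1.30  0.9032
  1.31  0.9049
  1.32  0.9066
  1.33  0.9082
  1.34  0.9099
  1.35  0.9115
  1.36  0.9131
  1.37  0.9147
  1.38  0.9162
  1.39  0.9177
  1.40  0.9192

0.9099

T = 2;  σ√T = 0.2121
d₁ = [ln(230/180) + (0.067 − 0.036 + 0.15²/2)·2] / 0.2121 = [0.2451 + 0.0845] / 0.2121 = 1.5539 → 1.55
d₂ = d₁ − σ√T = 1.5539 − 0.2121 = 1.3417 → 1.34
Risk-neutral Pr[S_T > K] = N(d₂) = N(1.34) = 0.9099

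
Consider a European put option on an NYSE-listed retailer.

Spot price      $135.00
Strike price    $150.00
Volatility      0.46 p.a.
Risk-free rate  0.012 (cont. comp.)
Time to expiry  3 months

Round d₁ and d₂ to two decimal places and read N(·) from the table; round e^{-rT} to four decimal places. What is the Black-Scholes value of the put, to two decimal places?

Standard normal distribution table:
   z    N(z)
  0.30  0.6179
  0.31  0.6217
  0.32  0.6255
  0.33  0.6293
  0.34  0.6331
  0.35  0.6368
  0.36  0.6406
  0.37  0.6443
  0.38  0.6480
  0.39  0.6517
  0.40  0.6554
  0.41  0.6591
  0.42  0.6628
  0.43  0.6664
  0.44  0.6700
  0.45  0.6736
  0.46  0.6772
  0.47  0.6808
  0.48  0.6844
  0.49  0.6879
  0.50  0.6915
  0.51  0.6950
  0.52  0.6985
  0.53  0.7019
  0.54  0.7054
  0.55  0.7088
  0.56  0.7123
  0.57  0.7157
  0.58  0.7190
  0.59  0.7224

σ√T = 0.46·√0.25 = 0.2300
d₁ = [ln(135/150) + (0.012 + 0.46²/2)·0.25] / 0.2300 = [-0.1054 + 0.0295] / 0.2300 = -0.3300 ⇒ -0.33
d₂ = d₁ − σ√T = -0.3300 − 0.2300 = -0.5600 ⇒ -0.56
e^(−rT) = e^(−0.012·0.25) = 0.9970
P = 150·0.9970·N(0.56) − 135·N(0.33) = 150·0.9970·0.7123 − 135·0.6293 = 106.5245 − 84.9555 = 21.5690

$21.57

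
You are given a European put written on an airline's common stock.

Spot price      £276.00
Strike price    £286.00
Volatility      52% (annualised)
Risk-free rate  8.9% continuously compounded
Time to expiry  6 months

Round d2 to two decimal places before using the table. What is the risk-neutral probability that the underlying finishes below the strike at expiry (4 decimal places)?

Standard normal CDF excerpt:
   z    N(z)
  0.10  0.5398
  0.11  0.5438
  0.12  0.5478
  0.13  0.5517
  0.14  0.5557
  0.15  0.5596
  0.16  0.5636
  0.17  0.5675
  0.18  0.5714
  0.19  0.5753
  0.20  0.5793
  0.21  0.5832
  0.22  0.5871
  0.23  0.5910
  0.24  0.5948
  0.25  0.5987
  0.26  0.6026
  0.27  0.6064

σ√T = 0.52·√0.5 = 0.3677
ln(S/K) + (r + σ²/2)T = ln(276/286) + (0.089 + 0.52²/2)·0.5 = -0.0356 + 0.1121 = 0.0765
d₁ = 0.0765 / 0.3677 = 0.2081 ≈ 0.21
d₂ = d₁ − σ√T = 0.2081 − 0.3677 = -0.1596 ≈ -0.16
Risk-neutral Pr[S_T < K] = N(−d₂) = N(0.16) = 0.5636

0.5636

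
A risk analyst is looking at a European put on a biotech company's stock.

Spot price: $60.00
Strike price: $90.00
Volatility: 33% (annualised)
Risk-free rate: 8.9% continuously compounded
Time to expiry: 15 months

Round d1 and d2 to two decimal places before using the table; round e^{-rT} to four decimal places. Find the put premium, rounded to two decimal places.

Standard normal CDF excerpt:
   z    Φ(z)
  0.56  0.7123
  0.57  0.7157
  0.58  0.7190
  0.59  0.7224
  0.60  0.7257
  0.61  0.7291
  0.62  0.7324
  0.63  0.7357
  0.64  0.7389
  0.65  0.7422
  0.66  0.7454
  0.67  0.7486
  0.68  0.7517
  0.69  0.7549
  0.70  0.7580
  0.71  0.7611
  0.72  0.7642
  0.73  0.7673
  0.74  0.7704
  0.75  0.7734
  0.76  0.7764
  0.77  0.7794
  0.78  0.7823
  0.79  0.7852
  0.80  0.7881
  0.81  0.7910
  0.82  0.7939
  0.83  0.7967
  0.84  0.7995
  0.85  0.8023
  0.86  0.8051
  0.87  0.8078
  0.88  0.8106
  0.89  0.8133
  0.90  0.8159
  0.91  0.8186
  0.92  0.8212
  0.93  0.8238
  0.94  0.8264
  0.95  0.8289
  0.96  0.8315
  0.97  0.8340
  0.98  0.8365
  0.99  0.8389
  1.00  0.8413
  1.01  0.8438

$23.61

σ√T = 0.33 × 1.1180 = 0.3690
ln(S/K) + (r + σ²/2)T = ln(60/90) + (0.089 + 0.33²/2)·1.25 = -0.4055 + 0.1793 = -0.2262
d₁ = -0.2262 / 0.3690 = -0.6130 ≈ -0.61
d₂ = d₁ − σ√T = -0.6130 − 0.3690 = -0.9819 ≈ -0.98
exp(−rT) = exp(−0.089·1.25) = 0.8947
N(−d₂) = N(0.98) = 0.8365;  N(−d₁) = N(0.61) = 0.7291
P = 90·0.8947·0.8365 − 60·0.7291 = 67.3575 − 43.7460 = 23.6115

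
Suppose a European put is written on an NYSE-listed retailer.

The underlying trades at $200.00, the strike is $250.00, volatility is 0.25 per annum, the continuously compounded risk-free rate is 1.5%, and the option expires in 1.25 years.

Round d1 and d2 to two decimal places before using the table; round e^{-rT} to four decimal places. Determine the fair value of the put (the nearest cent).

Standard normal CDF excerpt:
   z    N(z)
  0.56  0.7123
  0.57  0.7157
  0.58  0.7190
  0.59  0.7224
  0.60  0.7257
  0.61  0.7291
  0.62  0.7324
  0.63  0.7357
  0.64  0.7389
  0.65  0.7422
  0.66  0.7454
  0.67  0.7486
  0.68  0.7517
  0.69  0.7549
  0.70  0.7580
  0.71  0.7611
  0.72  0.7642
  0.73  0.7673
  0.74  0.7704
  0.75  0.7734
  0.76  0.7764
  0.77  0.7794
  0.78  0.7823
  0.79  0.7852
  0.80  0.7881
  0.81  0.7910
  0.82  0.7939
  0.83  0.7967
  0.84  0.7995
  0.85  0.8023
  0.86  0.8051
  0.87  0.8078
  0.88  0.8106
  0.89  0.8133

σ√T = 0.25·√1.25 = 0.2795
d₁ = [ln(200/250) + (0.015 + 0.25²/2)·1.25] / 0.2795 = [-0.2231 + 0.0578] / 0.2795 = -0.5915 ≈ -0.59
d₂ = d₁ − σ√T = -0.5915 − 0.2795 = -0.8710 ≈ -0.87
exp(−rT) = exp(−0.015·1.25) = 0.9814
N(−d₂) = N(0.87) = 0.8078;  N(−d₁) = N(0.59) = 0.7224
P = 250·0.9814·0.8078 − 200·0.7224 = 198.1937 − 144.4800 = 53.7137

$53.71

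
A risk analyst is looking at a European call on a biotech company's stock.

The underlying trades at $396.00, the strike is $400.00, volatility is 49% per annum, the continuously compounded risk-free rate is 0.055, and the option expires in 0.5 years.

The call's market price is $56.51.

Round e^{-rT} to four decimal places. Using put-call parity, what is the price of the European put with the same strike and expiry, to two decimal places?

e^(−rT) = e^(−0.055·0.5) = 0.9729
Put-call parity: C − P = S − K·e^(−rT) = 396 − 400·0.9729 = 396 − 389.1600 = 6.8400
P = C − (C − P) = 56.51 − (6.8400) = 49.6700

$49.67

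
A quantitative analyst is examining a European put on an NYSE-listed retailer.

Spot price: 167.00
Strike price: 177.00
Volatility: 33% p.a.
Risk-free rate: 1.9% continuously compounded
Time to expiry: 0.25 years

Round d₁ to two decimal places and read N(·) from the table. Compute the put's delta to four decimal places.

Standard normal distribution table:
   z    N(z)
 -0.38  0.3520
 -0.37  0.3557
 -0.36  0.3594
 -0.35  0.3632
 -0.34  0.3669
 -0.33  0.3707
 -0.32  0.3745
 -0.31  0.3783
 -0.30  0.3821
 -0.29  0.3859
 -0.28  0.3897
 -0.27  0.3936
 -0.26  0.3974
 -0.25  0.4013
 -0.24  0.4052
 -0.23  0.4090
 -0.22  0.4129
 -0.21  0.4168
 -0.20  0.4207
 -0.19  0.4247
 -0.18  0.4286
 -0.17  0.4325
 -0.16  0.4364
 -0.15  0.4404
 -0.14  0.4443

-0.5948

T = 0.25;  σ√T = 0.1650
d₁ = [ln(167/177) + (0.019 + 0.33²/2)·0.25] / 0.1650 = [-0.0582 + 0.0184] / 0.1650 = -0.2412 which rounds to -0.24
N(d₁) = N(-0.24) = 0.4052
Δ_put = N(d₁) − 1 = 0.4052 − 1 = -0.5948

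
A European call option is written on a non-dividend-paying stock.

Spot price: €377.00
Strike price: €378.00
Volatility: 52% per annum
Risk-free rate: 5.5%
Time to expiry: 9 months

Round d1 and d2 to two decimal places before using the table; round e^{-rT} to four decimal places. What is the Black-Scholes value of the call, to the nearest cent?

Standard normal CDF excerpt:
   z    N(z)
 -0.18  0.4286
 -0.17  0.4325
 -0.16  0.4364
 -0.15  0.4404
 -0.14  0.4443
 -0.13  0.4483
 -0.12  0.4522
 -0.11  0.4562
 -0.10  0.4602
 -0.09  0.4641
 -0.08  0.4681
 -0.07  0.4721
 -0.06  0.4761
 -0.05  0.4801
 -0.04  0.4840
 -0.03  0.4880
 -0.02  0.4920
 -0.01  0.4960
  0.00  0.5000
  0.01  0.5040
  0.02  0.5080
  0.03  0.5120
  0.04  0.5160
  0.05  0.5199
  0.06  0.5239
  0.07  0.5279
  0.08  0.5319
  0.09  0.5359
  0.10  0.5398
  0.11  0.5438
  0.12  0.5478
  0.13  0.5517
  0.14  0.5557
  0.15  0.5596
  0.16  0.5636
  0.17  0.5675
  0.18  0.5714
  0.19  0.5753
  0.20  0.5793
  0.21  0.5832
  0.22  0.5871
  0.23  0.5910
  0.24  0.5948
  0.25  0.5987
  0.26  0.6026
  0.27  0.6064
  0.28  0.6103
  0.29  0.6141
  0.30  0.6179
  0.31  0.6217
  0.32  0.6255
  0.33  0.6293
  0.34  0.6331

€73.22

σ√T = 0.52·√0.75 = 0.4503
d₁ = [ln(377/378) + (0.055 + 0.52²/2)·0.75] / 0.4503 = [-0.0026 + 0.1426] / 0.4503 = 0.3109 which rounds to 0.31
d₂ = d₁ − σ√T = 0.3109 − 0.4503 = -0.1395 which rounds to -0.14
exp(−rT) = exp(−0.055·0.75) = 0.9596
N(d₁) = N(0.31) = 0.6217;  N(d₂) = N(-0.14) = 0.4443
C = 377·0.6217 − 378·0.9596·0.4443 = 234.3809 − 161.1604 = 73.2205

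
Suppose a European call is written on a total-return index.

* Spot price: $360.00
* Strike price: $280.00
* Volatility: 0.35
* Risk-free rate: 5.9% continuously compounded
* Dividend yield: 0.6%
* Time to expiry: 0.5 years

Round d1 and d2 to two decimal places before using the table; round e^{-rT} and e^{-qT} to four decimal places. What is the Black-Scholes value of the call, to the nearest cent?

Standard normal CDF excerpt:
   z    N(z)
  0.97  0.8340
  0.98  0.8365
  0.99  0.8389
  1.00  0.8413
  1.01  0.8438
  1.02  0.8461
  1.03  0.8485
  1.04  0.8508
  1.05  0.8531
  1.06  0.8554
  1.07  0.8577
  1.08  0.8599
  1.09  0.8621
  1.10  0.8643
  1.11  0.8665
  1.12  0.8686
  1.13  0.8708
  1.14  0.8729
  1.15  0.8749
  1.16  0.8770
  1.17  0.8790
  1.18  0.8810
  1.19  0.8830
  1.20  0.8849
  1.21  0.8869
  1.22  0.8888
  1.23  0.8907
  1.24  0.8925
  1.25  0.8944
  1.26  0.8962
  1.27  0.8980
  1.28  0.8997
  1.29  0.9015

T = 0.5;  σ√T = 0.2475
d₁ = [ln(360/280) + (0.059 − 0.006 + ½·0.35²)·0.5] / (σ√T) = (0.2513 + 0.0571) / 0.2475 = 1.2463 ≈ 1.25
d₂ = 1.2463 − 0.2475 = 0.9988 ≈ 1.00
e^(−qT) = e^(−0.006·0.5) = 0.9970;  e^(−rT) = e^(−0.059·0.5) = 0.9709
N(d₁) = N(1.25) = 0.8944;  N(d₂) = N(1.00) = 0.8413
C = 360·0.9970·0.8944 − 280·0.9709·0.8413 = 321.0180 − 228.7091 = 92.3090

$92.31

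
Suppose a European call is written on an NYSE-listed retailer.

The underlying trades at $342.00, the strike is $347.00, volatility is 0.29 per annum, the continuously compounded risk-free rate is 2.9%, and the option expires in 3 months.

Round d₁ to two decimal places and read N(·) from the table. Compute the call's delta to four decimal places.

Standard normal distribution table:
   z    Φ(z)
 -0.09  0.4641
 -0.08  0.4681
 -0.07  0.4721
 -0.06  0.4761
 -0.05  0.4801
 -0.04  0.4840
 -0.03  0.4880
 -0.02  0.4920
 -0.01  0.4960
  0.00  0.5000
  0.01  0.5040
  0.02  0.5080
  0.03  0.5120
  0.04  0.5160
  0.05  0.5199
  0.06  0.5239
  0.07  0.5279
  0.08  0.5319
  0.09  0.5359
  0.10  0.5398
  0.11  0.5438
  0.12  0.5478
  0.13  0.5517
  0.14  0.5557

0.5080

σ√T = 0.29·√0.25 = 0.1450
d₁ = [ln(342/347) + (0.029 + 0.29²/2)·0.25] / 0.1450 = [-0.0145 + 0.0178] / 0.1450 = 0.0224 → 0.02
N(d₁) = N(0.02) = 0.5080
Δ_call = N(d₁) = 0.5080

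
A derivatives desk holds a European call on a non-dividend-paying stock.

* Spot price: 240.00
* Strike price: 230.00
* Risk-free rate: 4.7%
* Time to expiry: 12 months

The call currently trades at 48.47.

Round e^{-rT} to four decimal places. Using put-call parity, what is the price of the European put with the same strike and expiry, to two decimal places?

27.91

e^(−rT) = e^(−0.047·1) = 0.9541
Put-call parity: C − P = S − K·e^(−rT) = 240 − 230·0.9541 = 240 − 219.4430 = 20.5570
P = C − (C − P) = 48.47 − (20.5570) = 27.9130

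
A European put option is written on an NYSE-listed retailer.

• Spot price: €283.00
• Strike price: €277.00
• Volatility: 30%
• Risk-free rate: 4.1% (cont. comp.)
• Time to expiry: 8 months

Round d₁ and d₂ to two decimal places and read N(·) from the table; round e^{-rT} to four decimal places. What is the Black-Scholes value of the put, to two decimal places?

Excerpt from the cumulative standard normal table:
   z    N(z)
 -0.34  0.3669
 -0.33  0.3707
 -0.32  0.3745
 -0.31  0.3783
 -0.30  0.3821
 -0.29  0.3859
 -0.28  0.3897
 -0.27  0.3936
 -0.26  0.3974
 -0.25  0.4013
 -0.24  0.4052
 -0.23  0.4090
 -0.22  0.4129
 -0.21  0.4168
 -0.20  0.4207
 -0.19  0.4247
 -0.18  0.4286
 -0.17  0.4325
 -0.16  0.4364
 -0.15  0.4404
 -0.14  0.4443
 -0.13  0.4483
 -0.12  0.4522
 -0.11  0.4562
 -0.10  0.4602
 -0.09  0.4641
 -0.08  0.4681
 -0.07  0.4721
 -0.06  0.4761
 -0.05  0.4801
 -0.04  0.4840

σ√T = 0.3 × 0.8165 = 0.2449
d₁ = [ln(283/277) + (0.041 + 0.3²/2)·0.6667] / 0.2449 = [0.0214 + 0.0573] / 0.2449 = 0.3215 which rounds to 0.32
d₂ = d₁ − σ√T = 0.3215 − 0.2449 = 0.0766 which rounds to 0.08
e^(−rT) = e^(−0.041·0.6667) = 0.9730
N(−d₂) = N(-0.08) = 0.4681;  N(−d₁) = N(-0.32) = 0.3745
P = 277·0.9730·0.4681 − 283·0.3745 = 126.1628 − 105.9835 = 20.1793

€20.18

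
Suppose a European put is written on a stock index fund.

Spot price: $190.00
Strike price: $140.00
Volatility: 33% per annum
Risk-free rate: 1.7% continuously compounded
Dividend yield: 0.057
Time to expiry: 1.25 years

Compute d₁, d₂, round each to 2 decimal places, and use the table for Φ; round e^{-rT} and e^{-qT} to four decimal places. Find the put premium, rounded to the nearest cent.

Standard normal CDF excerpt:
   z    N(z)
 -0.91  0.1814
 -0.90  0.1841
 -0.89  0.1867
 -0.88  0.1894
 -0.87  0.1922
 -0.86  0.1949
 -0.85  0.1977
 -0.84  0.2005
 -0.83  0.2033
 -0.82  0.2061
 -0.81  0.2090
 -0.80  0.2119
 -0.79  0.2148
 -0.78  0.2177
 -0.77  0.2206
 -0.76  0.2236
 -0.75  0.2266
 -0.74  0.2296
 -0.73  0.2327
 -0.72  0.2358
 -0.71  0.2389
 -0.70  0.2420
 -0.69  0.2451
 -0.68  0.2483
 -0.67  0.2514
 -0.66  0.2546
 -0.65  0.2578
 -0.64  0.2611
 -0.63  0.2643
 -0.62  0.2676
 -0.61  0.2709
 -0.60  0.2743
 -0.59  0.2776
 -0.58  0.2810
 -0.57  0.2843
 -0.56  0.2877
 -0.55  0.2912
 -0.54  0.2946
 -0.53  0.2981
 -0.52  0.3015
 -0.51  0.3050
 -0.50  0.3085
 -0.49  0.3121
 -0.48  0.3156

$8.29

σ√T = 0.33·√1.25 = 0.3690
d₁ = [ln(190/140) + (0.017 − 0.057 + 0.33²/2)·1.25] / 0.3690 = [0.3054 + 0.0181] / 0.3690 = 0.8767 which rounds to 0.88
d₂ = d₁ − σ√T = 0.8767 − 0.3690 = 0.5077 which rounds to 0.51
exp(−qT) = exp(−0.057·1.25) = 0.9312;  exp(−rT) = exp(−0.017·1.25) = 0.9790
N(−d₂) = N(-0.51) = 0.3050;  N(−d₁) = N(-0.88) = 0.1894
P = 140·0.9790·0.3050 − 190·0.9312·0.1894 = 41.8033 − 33.5102 = 8.2931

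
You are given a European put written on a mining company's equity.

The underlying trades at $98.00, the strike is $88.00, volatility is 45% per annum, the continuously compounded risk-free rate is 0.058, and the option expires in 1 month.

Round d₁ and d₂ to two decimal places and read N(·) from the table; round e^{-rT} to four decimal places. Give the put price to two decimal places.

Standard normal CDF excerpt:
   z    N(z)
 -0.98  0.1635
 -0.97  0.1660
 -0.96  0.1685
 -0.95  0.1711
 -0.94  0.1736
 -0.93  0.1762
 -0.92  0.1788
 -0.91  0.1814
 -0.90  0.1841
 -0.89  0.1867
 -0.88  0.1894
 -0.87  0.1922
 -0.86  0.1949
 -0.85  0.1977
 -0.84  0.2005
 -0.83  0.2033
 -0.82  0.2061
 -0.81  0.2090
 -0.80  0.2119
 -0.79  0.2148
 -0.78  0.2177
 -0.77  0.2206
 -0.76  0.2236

σ√T = 0.45 × 0.2887 = 0.1299
d₁ = [ln(98/88) + (0.058 + 0.45²/2)·0.08333] / 0.1299 = [0.1076 + 0.0133] / 0.1299 = 0.9307 ≈ 0.93
d₂ = d₁ − σ√T = 0.9307 − 0.1299 = 0.8008 ≈ 0.80
exp(−rT) = exp(−0.058·0.08333) = 0.9952
N(−d₂) = N(-0.80) = 0.2119;  N(−d₁) = N(-0.93) = 0.1762
P = 88·0.9952·0.2119 − 98·0.1762 = 18.5577 − 17.2676 = 1.2901

$1.29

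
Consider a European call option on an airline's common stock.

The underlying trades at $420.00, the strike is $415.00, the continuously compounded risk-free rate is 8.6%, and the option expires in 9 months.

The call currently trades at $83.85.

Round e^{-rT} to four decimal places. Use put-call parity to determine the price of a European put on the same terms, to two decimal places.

$52.91

exp(−rT) = exp(−0.086·0.75) = 0.9375
Put-call parity: C − P = S − K·e^(−rT) = 420 − 415·0.9375 = 420 − 389.0625 = 30.9375
P = C − (C − P) = 83.85 − (30.9375) = 52.9125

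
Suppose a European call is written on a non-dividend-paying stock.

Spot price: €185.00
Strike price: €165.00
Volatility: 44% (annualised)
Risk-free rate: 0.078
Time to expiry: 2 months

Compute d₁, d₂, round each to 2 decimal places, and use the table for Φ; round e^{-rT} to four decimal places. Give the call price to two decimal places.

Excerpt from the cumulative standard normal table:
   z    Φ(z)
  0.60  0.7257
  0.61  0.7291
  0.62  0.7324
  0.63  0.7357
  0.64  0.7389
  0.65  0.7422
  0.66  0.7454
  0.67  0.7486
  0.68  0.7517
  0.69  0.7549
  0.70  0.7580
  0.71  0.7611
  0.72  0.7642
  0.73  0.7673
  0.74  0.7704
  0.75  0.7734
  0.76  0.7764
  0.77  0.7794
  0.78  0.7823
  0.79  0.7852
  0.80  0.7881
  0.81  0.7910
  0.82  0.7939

T = 0.1667;  σ√T = 0.1796
d₁ = [ln(185/165) + (0.078 + 0.44²/2)·0.1667] / 0.1796 = [0.1144 + 0.0291] / 0.1796 = 0.7991 which rounds to 0.80
d₂ = d₁ − σ√T = 0.7991 − 0.1796 = 0.6195 which rounds to 0.62
exp(−rT) = exp(−0.078·0.1667) = 0.9871
N(d₁) = N(0.80) = 0.7881;  N(d₂) = N(0.62) = 0.7324
C = 185·0.7881 − 165·0.9871·0.7324 = 145.7985 − 119.2871 = 26.5114

€26.51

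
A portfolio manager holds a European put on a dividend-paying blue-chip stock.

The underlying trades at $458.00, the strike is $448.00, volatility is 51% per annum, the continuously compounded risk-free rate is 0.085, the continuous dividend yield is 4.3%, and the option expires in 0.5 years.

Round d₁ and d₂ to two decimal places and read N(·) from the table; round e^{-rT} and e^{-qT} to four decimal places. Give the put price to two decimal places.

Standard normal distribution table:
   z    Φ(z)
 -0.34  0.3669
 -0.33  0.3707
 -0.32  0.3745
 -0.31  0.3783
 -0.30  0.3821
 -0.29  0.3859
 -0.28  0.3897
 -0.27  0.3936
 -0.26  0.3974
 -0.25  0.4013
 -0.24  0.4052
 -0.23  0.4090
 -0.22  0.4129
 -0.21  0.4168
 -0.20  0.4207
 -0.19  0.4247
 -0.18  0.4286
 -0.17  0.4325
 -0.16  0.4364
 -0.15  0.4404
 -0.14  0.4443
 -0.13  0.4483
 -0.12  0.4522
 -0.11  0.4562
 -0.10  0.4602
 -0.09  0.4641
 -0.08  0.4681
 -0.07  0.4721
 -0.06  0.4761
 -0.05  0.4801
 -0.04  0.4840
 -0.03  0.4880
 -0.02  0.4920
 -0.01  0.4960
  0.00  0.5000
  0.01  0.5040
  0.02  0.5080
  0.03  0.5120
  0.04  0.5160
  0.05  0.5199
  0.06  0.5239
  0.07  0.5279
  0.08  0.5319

$53.67

σ√T = 0.51 × 0.7071 = 0.3606
d₁ = [ln(458/448) + (0.085 − 0.043 + ½·0.51²)·0.5] / (σ√T) = (0.0221 + 0.0860) / 0.3606 = 0.2998 → 0.30
d₂ = 0.2998 − 0.3606 = -0.0609 → -0.06
e^(−qT) = e^(−0.043·0.5) = 0.9787;  e^(−rT) = e^(−0.085·0.5) = 0.9584
N(−d₂) = N(0.06) = 0.5239;  N(−d₁) = N(-0.30) = 0.3821
P = 448·0.9584·0.5239 − 458·0.9787·0.3821 = 224.9434 − 171.2743 = 53.6691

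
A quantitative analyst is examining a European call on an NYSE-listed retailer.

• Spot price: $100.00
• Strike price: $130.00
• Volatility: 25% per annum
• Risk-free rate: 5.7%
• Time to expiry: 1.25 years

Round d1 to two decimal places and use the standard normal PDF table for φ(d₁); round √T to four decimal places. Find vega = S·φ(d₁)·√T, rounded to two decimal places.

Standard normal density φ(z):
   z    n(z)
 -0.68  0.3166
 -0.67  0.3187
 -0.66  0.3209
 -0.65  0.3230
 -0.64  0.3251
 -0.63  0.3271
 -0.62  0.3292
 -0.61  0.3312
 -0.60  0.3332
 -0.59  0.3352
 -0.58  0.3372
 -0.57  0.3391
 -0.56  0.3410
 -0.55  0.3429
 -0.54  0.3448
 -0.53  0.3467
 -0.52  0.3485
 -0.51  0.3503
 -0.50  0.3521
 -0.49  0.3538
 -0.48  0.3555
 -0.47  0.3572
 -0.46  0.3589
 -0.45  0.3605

T = 1.25;  σ√T = 0.2795
d₁ = [ln(100/130) + (0.057 + 0.25²/2)·1.25] / 0.2795 = [-0.2624 + 0.1103] / 0.2795 = -0.5440 which rounds to -0.54
√T = √1.25 = 1.1180
φ(d₁) = φ(-0.54) = 0.3448
vega = S·φ(d₁)·√T = 100·0.3448·1.1180 = 38.5486
(Vega is the same for a European call and put with the same parameters.)

38.55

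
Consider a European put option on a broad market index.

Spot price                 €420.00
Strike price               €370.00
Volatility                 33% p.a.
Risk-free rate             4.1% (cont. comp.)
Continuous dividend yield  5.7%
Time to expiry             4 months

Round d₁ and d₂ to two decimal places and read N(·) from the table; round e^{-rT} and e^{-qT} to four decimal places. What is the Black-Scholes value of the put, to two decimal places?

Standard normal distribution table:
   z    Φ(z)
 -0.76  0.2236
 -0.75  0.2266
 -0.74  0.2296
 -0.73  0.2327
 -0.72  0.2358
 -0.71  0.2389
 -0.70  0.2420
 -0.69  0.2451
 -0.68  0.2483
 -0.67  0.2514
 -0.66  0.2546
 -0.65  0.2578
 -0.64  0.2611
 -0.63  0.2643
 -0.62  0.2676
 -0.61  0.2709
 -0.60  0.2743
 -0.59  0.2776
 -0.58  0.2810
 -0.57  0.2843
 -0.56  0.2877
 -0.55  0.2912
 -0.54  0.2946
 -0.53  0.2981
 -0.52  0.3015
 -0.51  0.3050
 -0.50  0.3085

T = 0.3333;  σ√T = 0.1905
ln(S/K) + (r − q + σ²/2)T = ln(420/370) + (0.041 − 0.057 + 0.33²/2)·0.3333 = 0.1268 + 0.0128 = 0.1396
d₁ = 0.1396 / 0.1905 = 0.7325 → 0.73
d₂ = d₁ − σ√T = 0.7325 − 0.1905 = 0.5420 → 0.54
exp(−qT) = exp(−0.057·0.3333) = 0.9812;  exp(−rT) = exp(−0.041·0.3333) = 0.9864
N(−d₂) = N(-0.54) = 0.2946;  N(−d₁) = N(-0.73) = 0.2327
P = 370·0.9864·0.2946 − 420·0.9812·0.2327 = 107.5196 − 95.8966 = 11.6230

€11.62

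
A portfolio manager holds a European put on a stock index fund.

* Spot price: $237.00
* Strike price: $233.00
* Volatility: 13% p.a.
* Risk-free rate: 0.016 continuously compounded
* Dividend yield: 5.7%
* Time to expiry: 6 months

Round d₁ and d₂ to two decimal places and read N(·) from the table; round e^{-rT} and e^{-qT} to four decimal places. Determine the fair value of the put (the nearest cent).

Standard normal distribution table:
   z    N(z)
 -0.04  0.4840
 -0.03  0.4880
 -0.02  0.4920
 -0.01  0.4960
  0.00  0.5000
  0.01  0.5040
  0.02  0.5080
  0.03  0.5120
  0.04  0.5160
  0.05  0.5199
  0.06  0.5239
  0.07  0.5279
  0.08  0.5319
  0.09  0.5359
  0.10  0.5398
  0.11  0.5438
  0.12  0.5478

T = 0.5;  σ√T = 0.0919
d₁ = [ln(237/233) + (0.016 − 0.057 + ½·0.13²)·0.5] / (σ√T) = (0.0170 − 0.0163) / 0.0919 = 0.0081 ⇒ 0.01
d₂ = 0.0081 − 0.0919 = -0.0838 ⇒ -0.08
exp(−qT) = exp(−0.057·0.5) = 0.9719;  exp(−rT) = exp(−0.016·0.5) = 0.9920
N(−d₂) = N(0.08) = 0.5319;  N(−d₁) = N(-0.01) = 0.4960
P = 233·0.9920·0.5319 − 237·0.9719·0.4960 = 122.9412 − 114.2488 = 8.6924

$8.69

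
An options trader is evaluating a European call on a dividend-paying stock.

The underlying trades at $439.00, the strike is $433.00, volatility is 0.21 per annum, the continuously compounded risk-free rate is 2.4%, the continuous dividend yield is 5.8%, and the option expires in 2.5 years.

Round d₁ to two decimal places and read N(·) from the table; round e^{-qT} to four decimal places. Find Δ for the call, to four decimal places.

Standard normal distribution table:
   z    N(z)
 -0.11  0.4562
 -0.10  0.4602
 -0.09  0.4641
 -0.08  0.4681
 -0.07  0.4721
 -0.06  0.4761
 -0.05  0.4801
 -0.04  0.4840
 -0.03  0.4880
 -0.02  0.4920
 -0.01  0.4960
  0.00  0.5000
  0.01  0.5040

0.4153

σ√T = 0.21·√2.5 = 0.3320
d₁ = [ln(439/433) + (0.024 − 0.058 + ½·0.21²)·2.5] / (σ√T) = (0.0138 − 0.0299) / 0.3320 = -0.0485 ≈ -0.05
N(d₁) = N(-0.05) = 0.4801
Δ_call = e^(−qT)·N(d₁) = 0.8650·0.4801 = 0.4153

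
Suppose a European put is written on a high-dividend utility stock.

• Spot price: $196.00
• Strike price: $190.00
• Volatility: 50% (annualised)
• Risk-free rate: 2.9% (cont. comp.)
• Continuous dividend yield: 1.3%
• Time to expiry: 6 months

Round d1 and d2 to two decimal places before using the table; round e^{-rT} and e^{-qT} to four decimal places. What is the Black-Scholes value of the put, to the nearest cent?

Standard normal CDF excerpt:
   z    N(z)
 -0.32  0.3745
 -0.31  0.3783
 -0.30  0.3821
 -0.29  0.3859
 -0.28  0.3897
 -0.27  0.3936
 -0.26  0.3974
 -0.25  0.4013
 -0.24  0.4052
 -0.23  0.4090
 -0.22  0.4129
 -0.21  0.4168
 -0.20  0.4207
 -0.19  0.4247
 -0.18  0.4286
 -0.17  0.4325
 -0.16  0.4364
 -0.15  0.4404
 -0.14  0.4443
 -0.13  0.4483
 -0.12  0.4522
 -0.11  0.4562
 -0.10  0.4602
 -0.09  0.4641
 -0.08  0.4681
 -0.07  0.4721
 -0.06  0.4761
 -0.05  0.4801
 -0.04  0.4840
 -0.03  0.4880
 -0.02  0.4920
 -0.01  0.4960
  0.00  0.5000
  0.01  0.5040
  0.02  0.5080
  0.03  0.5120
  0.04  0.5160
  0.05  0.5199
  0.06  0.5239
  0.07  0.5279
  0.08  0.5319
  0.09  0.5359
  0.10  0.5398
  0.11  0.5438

$23.71

T = 0.5;  σ√T = 0.3536
ln(S/K) + (r − q + σ²/2)T = ln(196/190) + (0.029 − 0.013 + 0.5²/2)·0.5 = 0.0311 + 0.0705 = 0.1016
d₁ = 0.1016 / 0.3536 = 0.2873 ≈ 0.29
d₂ = d₁ − σ√T = 0.2873 − 0.3536 = -0.0662 ≈ -0.07
e^(−qT) = e^(−0.013·0.5) = 0.9935;  e^(−rT) = e^(−0.029·0.5) = 0.9856
N(−d₂) = N(0.07) = 0.5279;  N(−d₁) = N(-0.29) = 0.3859
P = 190·0.9856·0.5279 − 196·0.9935·0.3859 = 98.8567 − 75.1448 = 23.7119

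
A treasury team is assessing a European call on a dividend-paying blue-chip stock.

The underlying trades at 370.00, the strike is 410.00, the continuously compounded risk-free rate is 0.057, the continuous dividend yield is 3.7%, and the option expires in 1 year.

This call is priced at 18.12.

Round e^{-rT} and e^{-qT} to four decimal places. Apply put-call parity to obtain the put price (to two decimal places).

48.84

e^(−qT) = e^(−0.037·1) = 0.9637;  e^(−rT) = e^(−0.057·1) = 0.9446
Put-call parity: C − P = S·e^(−qT) − K·e^(−rT) = 370·0.9637 − 410·0.9446 = 356.5690 − 387.2860 = -30.7170
P = C − (C − P) = 18.12 − (-30.7170) = 48.8370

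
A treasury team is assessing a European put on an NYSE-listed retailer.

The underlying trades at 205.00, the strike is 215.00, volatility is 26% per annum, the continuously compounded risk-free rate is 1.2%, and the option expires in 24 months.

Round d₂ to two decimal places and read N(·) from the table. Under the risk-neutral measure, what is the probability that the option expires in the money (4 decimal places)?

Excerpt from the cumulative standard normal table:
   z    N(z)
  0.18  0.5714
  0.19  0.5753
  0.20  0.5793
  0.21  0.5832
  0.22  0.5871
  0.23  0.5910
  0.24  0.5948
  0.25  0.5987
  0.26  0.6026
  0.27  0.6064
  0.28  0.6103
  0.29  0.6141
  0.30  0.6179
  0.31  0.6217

0.5987

σ√T = 0.26 × 1.4142 = 0.3677
ln(S/K) + (r + σ²/2)T = ln(205/215) + (0.012 + 0.26²/2)·2 = -0.0476 + 0.0916 = 0.0440
d₁ = 0.0440 / 0.3677 = 0.1196 → 0.12
d₂ = d₁ − σ√T = 0.1196 − 0.3677 = -0.2481 → -0.25
Risk-neutral Pr[S_T < K] = N(−d₂) = N(0.25) = 0.5987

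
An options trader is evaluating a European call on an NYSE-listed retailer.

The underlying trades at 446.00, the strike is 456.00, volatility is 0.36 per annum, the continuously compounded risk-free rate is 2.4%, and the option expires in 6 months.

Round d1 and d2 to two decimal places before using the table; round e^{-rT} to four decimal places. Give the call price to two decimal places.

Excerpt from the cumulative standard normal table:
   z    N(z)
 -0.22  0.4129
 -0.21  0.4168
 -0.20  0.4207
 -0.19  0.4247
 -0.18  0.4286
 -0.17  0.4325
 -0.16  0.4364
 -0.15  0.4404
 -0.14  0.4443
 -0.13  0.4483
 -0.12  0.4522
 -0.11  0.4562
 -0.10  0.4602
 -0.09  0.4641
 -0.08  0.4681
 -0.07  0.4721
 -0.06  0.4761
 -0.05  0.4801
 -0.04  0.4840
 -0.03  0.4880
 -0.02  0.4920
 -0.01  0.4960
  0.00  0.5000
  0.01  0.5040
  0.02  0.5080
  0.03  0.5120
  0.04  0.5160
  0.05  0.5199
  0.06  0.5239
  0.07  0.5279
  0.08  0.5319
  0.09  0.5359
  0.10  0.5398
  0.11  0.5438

T = 0.5;  σ√T = 0.2546
d₁ = [ln(446/456) + (0.024 + ½·0.36²)·0.5] / (σ√T) = (-0.0222 + 0.0444) / 0.2546 = 0.0873 ≈ 0.09
d₂ = 0.0873 − 0.2546 = -0.1672 ≈ -0.17
e^(−rT) = e^(−0.024·0.5) = 0.9881
C = 446·N(0.09) − 456·0.9881·N(-0.17) = 446·0.5359 − 456·0.9881·0.4325 = 239.0114 − 194.8731 = 44.1383

44.14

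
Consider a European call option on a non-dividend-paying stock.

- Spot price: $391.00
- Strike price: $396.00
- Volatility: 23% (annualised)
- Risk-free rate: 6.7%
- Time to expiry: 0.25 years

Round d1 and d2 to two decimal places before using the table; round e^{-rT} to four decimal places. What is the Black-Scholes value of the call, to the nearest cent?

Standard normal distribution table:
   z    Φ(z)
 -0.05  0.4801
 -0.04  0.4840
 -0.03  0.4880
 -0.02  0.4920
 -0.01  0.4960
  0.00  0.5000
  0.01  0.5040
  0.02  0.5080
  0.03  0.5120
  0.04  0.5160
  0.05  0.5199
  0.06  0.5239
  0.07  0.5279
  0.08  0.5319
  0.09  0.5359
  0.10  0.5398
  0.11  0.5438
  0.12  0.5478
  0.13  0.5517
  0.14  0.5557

$17.94

σ√T = 0.23 × 0.5000 = 0.1150
d₁ = [ln(391/396) + (0.067 + ½·0.23²)·0.25] / (σ√T) = (-0.0127 + 0.0234) / 0.1150 = 0.0927 which rounds to 0.09
d₂ = 0.0927 − 0.1150 = -0.0223 which rounds to -0.02
exp(−rT) = exp(−0.067·0.25) = 0.9834
C = 391·N(0.09) − 396·0.9834·N(-0.02) = 391·0.5359 − 396·0.9834·0.4920 = 209.5369 − 191.5978 = 17.9391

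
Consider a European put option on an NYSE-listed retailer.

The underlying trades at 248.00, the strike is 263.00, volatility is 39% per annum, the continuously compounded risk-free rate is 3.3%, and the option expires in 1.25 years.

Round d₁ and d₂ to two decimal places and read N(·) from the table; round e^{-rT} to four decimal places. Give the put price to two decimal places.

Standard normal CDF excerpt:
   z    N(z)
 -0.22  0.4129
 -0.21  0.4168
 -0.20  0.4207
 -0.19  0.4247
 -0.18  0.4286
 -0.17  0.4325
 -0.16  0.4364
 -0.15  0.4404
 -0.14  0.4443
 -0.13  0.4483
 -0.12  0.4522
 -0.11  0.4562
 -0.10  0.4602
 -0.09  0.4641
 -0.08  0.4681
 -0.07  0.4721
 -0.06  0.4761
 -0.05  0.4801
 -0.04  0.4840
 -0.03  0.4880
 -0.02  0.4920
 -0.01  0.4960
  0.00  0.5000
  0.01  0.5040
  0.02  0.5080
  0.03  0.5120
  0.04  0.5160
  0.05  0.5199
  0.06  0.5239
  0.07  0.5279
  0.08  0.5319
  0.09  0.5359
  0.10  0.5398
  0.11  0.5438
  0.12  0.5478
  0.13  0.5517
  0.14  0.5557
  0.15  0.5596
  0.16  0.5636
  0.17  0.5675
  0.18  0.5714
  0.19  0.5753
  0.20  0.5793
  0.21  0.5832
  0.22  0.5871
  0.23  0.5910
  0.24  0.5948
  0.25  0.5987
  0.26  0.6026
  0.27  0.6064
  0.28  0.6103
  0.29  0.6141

45.79

T = 1.25;  σ√T = 0.4360
d₁ = [ln(248/263) + (0.033 + 0.39²/2)·1.25] / 0.4360 = [-0.0587 + 0.1363] / 0.4360 = 0.1779 ⇒ 0.18
d₂ = d₁ − σ√T = 0.1779 − 0.4360 = -0.2581 ⇒ -0.26
e^(−rT) = e^(−0.033·1.25) = 0.9596
N(−d₂) = N(0.26) = 0.6026;  N(−d₁) = N(-0.18) = 0.4286
P = 263·0.9596·0.6026 − 248·0.4286 = 152.0811 − 106.2928 = 45.7883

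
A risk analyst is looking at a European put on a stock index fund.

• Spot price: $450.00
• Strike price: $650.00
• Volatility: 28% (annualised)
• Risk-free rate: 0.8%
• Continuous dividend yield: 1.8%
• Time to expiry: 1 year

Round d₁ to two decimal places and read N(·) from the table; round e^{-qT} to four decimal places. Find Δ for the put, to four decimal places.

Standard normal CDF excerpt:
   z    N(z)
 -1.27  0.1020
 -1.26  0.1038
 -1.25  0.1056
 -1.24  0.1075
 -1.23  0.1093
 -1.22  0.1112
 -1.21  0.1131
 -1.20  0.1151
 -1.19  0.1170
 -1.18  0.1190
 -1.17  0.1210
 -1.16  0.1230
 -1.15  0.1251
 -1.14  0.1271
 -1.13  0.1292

σ√T = 0.28 × 1.0000 = 0.2800
d₁ = [ln(450/650) + (0.008 − 0.018 + 0.28²/2)·1] / 0.2800 = [-0.3677 + 0.0292] / 0.2800 = -1.2090 → -1.21
N(d₁) = N(-1.21) = 0.1131
Δ_put = exp(−qT)·(N(d₁) − 1) = 0.9822·(0.1131 − 1) = -0.8711

-0.8711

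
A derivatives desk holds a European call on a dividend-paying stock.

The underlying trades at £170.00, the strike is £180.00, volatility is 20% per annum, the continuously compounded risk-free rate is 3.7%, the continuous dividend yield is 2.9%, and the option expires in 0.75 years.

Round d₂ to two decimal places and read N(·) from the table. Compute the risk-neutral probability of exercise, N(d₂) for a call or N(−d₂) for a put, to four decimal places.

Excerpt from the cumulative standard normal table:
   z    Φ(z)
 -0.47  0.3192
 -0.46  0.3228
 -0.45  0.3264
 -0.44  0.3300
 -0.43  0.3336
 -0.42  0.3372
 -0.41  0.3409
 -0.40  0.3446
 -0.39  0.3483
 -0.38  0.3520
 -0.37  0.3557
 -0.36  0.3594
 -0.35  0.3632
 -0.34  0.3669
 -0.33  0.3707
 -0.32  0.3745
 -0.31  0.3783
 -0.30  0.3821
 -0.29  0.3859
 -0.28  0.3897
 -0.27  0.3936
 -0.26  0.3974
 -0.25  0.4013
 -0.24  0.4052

T = 0.75;  σ√T = 0.1732
ln(S/K) + (r − q + σ²/2)T = ln(170/180) + (0.037 − 0.029 + 0.2²/2)·0.75 = -0.0572 + 0.0210 = -0.0362
d₁ = -0.0362 / 0.1732 = -0.2088 ⇒ -0.21
d₂ = d₁ − σ√T = -0.2088 − 0.1732 = -0.3820 ⇒ -0.38
Pr(exercise) under Q = N(d₂) = 0.3520

0.3520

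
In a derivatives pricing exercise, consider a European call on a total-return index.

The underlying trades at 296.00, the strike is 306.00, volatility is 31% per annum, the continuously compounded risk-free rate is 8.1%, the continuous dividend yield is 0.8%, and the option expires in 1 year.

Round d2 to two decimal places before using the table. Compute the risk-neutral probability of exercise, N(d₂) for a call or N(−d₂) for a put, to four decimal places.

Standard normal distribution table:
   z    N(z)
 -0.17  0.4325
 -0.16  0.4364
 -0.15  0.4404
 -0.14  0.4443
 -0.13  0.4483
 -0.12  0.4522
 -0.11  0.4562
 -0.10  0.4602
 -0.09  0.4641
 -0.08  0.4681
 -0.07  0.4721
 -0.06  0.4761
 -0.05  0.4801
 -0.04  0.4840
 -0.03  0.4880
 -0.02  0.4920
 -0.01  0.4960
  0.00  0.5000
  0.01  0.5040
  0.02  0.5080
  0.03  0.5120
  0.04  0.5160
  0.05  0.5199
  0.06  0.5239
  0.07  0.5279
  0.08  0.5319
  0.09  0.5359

0.4880

σ√T = 0.31 × 1.0000 = 0.3100
d₁ = [ln(296/306) + (0.081 − 0.008 + 0.31²/2)·1] / 0.3100 = [-0.0332 + 0.1211] / 0.3100 = 0.2833 which rounds to 0.28
d₂ = d₁ − σ√T = 0.2833 − 0.3100 = -0.0267 which rounds to -0.03
Pr(exercise) under Q = N(d₂) = 0.4880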